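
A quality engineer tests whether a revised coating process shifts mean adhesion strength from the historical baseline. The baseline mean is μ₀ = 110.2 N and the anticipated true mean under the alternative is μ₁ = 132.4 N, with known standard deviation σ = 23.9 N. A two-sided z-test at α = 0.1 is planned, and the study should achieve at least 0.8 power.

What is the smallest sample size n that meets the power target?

Standardized effect: d = |μ₁ − μ₀| / σ = |132.4 − 110.2| / 23.9 = 0.9289
Set Φ(δ − 1.645) = 0.8; then δ − 1.645 = Φ⁻¹(0.8) = 0.842, giving δ = 2.486.
(Ignoring the negligible lower-tail rejection probability gives the usual closed-form inversion.)
δ = d·√n ⇒ n = (δ/d)² = (2.486 / 0.9289)² = 7.17.
Round up to the next whole unit.

n = 8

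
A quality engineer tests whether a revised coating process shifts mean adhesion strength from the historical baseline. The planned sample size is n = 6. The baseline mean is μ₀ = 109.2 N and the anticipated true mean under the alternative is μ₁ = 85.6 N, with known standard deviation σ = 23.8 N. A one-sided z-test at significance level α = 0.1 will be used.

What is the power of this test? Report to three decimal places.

Power ≈ 0.874

Standardized effect: d = |μ₁ − μ₀| / σ = |85.6 − 109.2| / 23.8 = 0.9916
Noncentrality parameter: δ = d·√n = 0.9916 × √6 = 2.4289
One-sided α = 0.1 → critical value z_{0.1} = 1.282.
Power = P(Z > 1.282 − δ) = Φ(1.147) = 0.8744.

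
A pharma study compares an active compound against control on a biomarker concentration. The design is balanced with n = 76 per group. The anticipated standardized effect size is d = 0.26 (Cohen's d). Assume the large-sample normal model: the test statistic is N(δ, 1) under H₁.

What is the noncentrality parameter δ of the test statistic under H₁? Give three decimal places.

δ = d·√(n/2) = 0.26 × √(76/2) = 1.6027

δ ≈ 1.603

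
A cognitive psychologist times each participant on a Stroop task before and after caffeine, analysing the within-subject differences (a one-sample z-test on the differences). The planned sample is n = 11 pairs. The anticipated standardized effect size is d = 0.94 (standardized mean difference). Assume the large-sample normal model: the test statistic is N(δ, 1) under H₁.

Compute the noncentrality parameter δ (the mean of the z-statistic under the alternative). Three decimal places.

δ ≈ 3.118

δ = d·√n = 0.94 × √11 = 3.1176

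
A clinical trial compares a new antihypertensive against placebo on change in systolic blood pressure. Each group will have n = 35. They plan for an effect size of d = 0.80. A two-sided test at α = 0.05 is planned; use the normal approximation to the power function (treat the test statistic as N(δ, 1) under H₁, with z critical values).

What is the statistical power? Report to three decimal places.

Noncentrality parameter: δ = d·√(n/2) = 0.80 × √(35/2) = 3.3466
Two-sided α = 0.05 → critical value z_{0.025} = 1.960.
Power = Φ(δ − 1.960) + Φ(−δ − 1.960) = Φ(1.387) + Φ(-5.307) = 0.9172 + 0.0000 = 0.9172.

Power ≈ 0.917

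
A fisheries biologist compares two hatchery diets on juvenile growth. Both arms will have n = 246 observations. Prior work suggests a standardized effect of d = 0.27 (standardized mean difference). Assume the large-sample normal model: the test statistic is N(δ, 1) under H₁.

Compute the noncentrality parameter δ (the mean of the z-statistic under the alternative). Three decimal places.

δ ≈ 2.994

δ = d·√(n/2) = 0.27 × √(246/2) = 2.9944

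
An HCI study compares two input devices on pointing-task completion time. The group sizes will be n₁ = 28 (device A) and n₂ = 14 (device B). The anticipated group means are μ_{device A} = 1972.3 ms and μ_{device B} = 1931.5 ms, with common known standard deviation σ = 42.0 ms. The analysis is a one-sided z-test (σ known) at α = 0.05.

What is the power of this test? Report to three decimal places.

Power ≈ 0.907

Standardized effect: d = |μ_{device A} − μ_{device B}| / σ = |1972.3 − 1931.5| / 42.0 = 0.9714
Noncentrality parameter: δ = d / √(1/n₁ + 1/n₂) = 0.9714 / √(1/28 + 1/14) = 2.9678
Critical value for a one-sided test at α = 0.05: z_α = 1.645.
Power = Φ(δ − 1.645) = Φ(1.323) = 0.9071.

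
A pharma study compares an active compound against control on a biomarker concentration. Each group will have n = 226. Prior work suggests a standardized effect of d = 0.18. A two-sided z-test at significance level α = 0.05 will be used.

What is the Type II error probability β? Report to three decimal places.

Noncentrality parameter: λ = d·√(n/2) = 0.18 × √(226/2) = 1.9134
Two-sided α = 0.05 → critical value z_{0.025} = 1.960.
Power = Φ(λ − 1.960) + Φ(−λ − 1.960) = Φ(-0.047) + Φ(-3.873) = 0.4814 + 0.0001 = 0.4815.
Type II error: β = 1 − power = 1 − 0.4815 = 0.5185.

β ≈ 0.519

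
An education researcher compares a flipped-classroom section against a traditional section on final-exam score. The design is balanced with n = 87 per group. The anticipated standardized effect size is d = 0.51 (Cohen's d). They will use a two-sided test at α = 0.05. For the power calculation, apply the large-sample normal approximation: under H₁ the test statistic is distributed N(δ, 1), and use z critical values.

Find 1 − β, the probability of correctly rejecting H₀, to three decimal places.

Power ≈ 0.920

Noncentrality parameter: δ = d·√(n/2) = 0.51 × √(87/2) = 3.3637
Two-sided α = 0.05 → critical value z_{0.025} = 1.960.
Power = Φ(δ − 1.960) + Φ(−δ − 1.960) = Φ(1.404) + Φ(-5.324) = 0.9198 + 0.0000 = 0.9198.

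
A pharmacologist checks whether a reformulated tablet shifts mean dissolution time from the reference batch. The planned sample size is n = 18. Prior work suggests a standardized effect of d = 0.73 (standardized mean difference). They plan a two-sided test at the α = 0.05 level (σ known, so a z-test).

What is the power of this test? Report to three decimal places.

Power ≈ 0.872

Noncentrality parameter: δ = d·√n = 0.73 × √18 = 3.0971
Critical value for a two-sided test at α = 0.05: z_{α/2} = 1.960.
Power = Φ(δ − 1.960) + Φ(−δ − 1.960) = Φ(1.137) + Φ(-5.057) = 0.8723 + 0.0000 = 0.8723.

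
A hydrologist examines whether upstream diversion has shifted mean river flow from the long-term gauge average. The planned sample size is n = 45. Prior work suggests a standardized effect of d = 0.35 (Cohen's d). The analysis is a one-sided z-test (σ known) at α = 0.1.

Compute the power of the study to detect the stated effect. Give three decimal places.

Power ≈ 0.857

Noncentrality parameter: δ = d·√n = 0.35 × √45 = 2.3479
One-sided α = 0.1 → critical value z_{0.1} = 1.282.
Power = P(Z > 1.282 − δ) = Φ(1.066) = 0.8569.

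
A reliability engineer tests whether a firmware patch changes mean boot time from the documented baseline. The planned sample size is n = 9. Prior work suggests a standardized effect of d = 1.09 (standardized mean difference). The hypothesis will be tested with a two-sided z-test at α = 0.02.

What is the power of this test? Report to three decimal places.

Power ≈ 0.827

Noncentrality parameter: δ = d·√n = 1.09 × √9 = 3.2700
Critical value for a two-sided test at α = 0.02: z_{α/2} = 2.326.
Power = Φ(δ − 2.326) + Φ(−δ − 2.326) = Φ(0.944) + Φ(-5.596) = 0.8273 + 0.0000 = 0.8273.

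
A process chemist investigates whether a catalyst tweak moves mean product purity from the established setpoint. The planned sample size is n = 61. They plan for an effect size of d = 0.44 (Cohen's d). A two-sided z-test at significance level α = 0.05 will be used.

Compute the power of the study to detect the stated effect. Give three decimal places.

Noncentrality parameter: δ = d·√n = 0.44 × √61 = 3.4365
Two-sided α = 0.05 → critical value z_{0.025} = 1.960.
Power = Φ(δ − 1.960) + Φ(−δ − 1.960) = Φ(1.477) + Φ(-5.396) = 0.9301 + 0.0000 = 0.9301.

Power ≈ 0.930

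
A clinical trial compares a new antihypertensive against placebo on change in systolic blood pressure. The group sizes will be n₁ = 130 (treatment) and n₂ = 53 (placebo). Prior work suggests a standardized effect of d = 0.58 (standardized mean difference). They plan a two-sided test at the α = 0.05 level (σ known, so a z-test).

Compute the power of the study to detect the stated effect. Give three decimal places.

Power ≈ 0.945

Noncentrality parameter: δ = d / √(1/n₁ + 1/n₂) = 0.58 / √(1/130 + 1/53) = 3.5589
Critical value for a two-sided test at α = 0.05: z_{α/2} = 1.960.
Power = Φ(δ − 1.960) + Φ(−δ − 1.960) = Φ(1.599) + Φ(-5.519) = 0.9451 + 0.0000 = 0.9451.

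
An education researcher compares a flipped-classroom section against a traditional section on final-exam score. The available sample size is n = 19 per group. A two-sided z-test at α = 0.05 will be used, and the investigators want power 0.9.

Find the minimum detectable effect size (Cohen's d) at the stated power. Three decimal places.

Need Φ(δ − 1.960) = 0.9, so δ = 1.960 + 1.282 = 3.242.
(Lower-tail contribution to power is negligible for δ > 0.)
δ = d·√(n/2) ⇒ d = δ/√(n/2) = 3.242/√(19/2) = 1.0517.

d ≈ 1.052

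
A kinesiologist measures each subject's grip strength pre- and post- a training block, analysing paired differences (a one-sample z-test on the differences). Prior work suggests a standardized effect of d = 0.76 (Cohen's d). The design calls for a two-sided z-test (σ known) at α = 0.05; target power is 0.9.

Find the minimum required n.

n = 19

For power 0.9 need Φ(δ − z_{0.025}) = 0.9, so δ = z_{0.025} + z_{0.10} = 1.960 + 1.282 = 3.242.
(Ignoring the negligible lower-tail rejection probability gives the usual closed-form inversion.)
δ = d·√n ⇒ n = (δ/d)² = (3.242 / 0.76)² = 18.19.
Rounding up, n = 19.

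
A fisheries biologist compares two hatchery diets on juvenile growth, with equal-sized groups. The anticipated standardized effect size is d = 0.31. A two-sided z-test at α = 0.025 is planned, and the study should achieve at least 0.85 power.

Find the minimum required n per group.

Set Φ(δ − 2.241) = 0.85; then δ − 2.241 = Φ⁻¹(0.85) = 1.036, giving δ = 3.278.
(For δ > 0 the lower-tail rejection region contributes negligibly to power, so the one-term inversion is standard.)
δ = d·√(n/2) ⇒ n = 2(δ/d)² = 2 × (3.278 / 0.31)² = 223.60.
Rounding up, n = 224 per group.

n = 224 per group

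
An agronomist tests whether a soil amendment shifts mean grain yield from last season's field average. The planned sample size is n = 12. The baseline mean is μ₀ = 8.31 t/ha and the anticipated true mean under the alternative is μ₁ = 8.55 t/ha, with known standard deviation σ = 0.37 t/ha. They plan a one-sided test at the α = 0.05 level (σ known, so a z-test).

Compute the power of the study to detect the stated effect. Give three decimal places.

Power ≈ 0.726

Standardized effect: d = |μ₁ − μ₀| / σ = |8.55 − 8.31| / 0.37 = 0.6486
Noncentrality parameter: δ = d·√n = 0.6486 × √12 = 2.2470
Critical value for a one-sided test at α = 0.05: z_α = 1.645.
Power = P(Z > 1.645 − δ) = Φ(0.602) = 0.7265.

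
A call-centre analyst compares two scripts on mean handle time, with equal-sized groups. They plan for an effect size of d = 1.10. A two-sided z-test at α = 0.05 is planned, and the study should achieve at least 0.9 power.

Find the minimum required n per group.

For power 0.9 need Φ(δ − z_{0.025}) = 0.9, so δ = z_{0.025} + z_{0.10} = 1.960 + 1.282 = 3.242.
(Ignoring the negligible lower-tail rejection probability gives the usual closed-form inversion.)
δ = d·√(n/2) ⇒ n = 2(δ/d)² = 2 × (3.242 / 1.10)² = 17.37.
Rounding up, n = 18 per group.

n = 18 per group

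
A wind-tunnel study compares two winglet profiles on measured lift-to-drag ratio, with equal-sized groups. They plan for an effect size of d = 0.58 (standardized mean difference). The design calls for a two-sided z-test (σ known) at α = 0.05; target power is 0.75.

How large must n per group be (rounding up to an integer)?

Set Φ(δ − 1.960) = 0.75; then δ − 1.960 = Φ⁻¹(0.75) = 0.674, giving δ = 2.634.
(For δ > 0 the lower-tail rejection region contributes negligibly to power, so the one-term inversion is standard.)
δ = d·√(n/2) ⇒ n = 2(δ/d)² = 2 × (2.634 / 0.58)² = 41.26.
Rounding up, n = 42 per group.

n = 42 per group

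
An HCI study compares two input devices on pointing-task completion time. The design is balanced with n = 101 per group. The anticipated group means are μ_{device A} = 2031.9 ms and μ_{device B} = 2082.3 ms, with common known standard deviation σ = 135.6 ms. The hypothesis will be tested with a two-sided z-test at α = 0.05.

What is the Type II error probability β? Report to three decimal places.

Standardized effect: d = |μ_{device A} − μ_{device B}| / σ = |2031.9 − 2082.3| / 135.6 = 0.3717
Noncentrality parameter: δ = d·√(n/2) = 0.3717 × √(101/2) = 2.6413
Critical value for a two-sided test at α = 0.05: z_{α/2} = 1.960.
Power = Φ(δ − 1.960) + Φ(−δ − 1.960) = Φ(0.681) + Φ(-4.601) = 0.7522 + 0.0000 = 0.7522.
Type II error: β = 1 − power = 1 − 0.7522 = 0.2478.

β ≈ 0.248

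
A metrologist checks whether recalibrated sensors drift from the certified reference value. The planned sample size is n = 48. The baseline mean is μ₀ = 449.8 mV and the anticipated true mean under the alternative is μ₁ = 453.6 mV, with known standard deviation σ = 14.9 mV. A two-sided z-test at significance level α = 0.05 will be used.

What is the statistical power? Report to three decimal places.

Power ≈ 0.424

Standardized effect: d = |μ₁ − μ₀| / σ = |453.6 − 449.8| / 14.9 = 0.2550
Noncentrality parameter: δ = d·√n = 0.2550 × √48 = 1.7669
Critical value for a two-sided test at α = 0.05: z_{α/2} = 1.960.
Power = Φ(δ − 1.960) + Φ(−δ − 1.960) = Φ(-0.193) + Φ(-3.727) = 0.4235 + 0.0001 = 0.4236.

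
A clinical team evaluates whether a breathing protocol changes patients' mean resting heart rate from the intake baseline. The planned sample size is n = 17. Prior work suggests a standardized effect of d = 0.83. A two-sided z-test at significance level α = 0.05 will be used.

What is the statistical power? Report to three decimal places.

Noncentrality parameter: δ = d·√n = 0.83 × √17 = 3.4222
Two-sided α = 0.05 → critical value z_{0.025} = 1.960.
Power = Φ(δ − 1.960) + Φ(−δ − 1.960) = Φ(1.462) + Φ(-5.382) = 0.9282 + 0.0000 = 0.9282.

Power ≈ 0.928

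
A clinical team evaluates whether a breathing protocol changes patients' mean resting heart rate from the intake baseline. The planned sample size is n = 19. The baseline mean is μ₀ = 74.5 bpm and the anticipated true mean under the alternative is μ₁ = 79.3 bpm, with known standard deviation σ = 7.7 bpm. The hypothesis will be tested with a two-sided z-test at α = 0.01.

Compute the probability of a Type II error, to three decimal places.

Standardized effect: d = |μ₁ − μ₀| / σ = |79.3 − 74.5| / 7.7 = 0.6234
Noncentrality parameter: δ = d·√n = 0.6234 × √19 = 2.7172
Two-sided α = 0.01 → critical value z_{0.005} = 2.576.
Power = Φ(δ − 2.576) + Φ(−δ − 2.576) = Φ(0.141) + Φ(-5.293) = 0.5562 + 0.0000 = 0.5562.
Type II error: β = 1 − power = 1 − 0.5562 = 0.4438.

β ≈ 0.444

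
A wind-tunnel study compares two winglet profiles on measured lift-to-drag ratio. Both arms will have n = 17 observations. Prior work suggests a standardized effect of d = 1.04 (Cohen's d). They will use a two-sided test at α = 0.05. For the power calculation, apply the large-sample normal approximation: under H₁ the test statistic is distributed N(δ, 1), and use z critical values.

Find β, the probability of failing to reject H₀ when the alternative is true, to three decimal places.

β ≈ 0.142

Noncentrality parameter: δ = d·√(n/2) = 1.04 × √(17/2) = 3.0321
Two-sided α = 0.05 → critical value z_{0.025} = 1.960.
Power = Φ(δ − 1.960) + Φ(−δ − 1.960) = Φ(1.072) + Φ(-4.992) = 0.8582 + 0.0000 = 0.8582.
Type II error: β = 1 − power = 1 − 0.8582 = 0.1418.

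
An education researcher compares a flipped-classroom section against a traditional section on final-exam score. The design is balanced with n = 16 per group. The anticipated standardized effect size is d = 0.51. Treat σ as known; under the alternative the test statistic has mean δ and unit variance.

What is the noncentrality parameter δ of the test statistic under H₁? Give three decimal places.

δ = d·√(n/2) = 0.51 × √(16/2) = 1.4425

δ ≈ 1.442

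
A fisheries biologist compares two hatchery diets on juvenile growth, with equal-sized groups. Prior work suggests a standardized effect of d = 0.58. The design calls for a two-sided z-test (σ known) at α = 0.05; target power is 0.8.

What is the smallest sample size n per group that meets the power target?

n = 47 per group

Set Φ(δ − 1.960) = 0.8; then δ − 1.960 = Φ⁻¹(0.8) = 0.842, giving δ = 2.802.
(For δ > 0 the lower-tail rejection region contributes negligibly to power, so the one-term inversion is standard.)
δ = d·√(n/2) ⇒ n = 2(δ/d)² = 2 × (2.802 / 0.58)² = 46.66.
Round up to the next whole unit.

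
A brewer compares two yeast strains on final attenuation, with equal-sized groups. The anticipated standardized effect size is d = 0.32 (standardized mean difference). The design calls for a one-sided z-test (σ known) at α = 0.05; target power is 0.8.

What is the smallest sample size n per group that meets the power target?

For power 0.8 need Φ(δ − z_{0.05}) = 0.8, so δ = z_{0.05} + z_{0.20} = 1.645 + 0.842 = 2.486.
δ = d·√(n/2) ⇒ n = 2(δ/d)² = 2 × (2.486 / 0.32)² = 120.75.
Round up to the next whole unit.

n = 121 per group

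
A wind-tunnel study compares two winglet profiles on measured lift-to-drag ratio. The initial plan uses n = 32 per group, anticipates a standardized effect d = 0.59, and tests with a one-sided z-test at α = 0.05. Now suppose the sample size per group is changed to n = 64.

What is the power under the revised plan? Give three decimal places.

Power ≈ 0.955

With n = 64 per group: δ = d·√(n/2) = 0.59 × √(64/2) = 3.3375. Critical value z_{0.05} = 1.645.
Revised power = P(Z > 1.645 − δ) = Φ(1.693) = 0.9547.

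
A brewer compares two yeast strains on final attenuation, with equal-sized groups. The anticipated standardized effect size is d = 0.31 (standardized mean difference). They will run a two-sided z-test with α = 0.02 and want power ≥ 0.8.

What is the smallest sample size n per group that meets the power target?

n = 209 per group

Set Φ(δ − 2.326) = 0.8; then δ − 2.326 = Φ⁻¹(0.8) = 0.842, giving δ = 3.168.
(For δ > 0 the lower-tail rejection region contributes negligibly to power, so the one-term inversion is standard.)
δ = d·√(n/2) ⇒ n = 2(δ/d)² = 2 × (3.168 / 0.31)² = 208.87.
Rounding up, n = 209 per group.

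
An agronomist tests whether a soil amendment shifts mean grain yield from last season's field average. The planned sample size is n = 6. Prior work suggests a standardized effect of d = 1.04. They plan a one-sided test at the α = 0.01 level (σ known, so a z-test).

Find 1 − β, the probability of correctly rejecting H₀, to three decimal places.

Power ≈ 0.588

Noncentrality parameter: λ = d·√n = 1.04 × √6 = 2.5475
One-sided α = 0.01 → critical value z_{0.01} = 2.326.
Power = P(Z > 2.326 − λ) = Φ(0.221) = 0.5875.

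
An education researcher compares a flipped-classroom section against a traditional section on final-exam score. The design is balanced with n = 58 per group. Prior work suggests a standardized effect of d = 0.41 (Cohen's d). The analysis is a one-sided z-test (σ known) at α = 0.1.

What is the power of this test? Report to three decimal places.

Noncentrality parameter: δ = d·√(n/2) = 0.41 × √(58/2) = 2.2079
One-sided α = 0.1 → critical value z_{0.1} = 1.282.
Power = Φ(δ − 1.282) = Φ(0.926) = 0.8229.

Power ≈ 0.823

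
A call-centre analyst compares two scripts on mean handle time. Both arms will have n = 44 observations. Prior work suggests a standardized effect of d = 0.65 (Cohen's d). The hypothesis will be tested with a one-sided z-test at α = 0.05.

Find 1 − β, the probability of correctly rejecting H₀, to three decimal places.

Noncentrality parameter: δ = d·√(n/2) = 0.65 × √(44/2) = 3.0488
One-sided α = 0.05 → critical value z_{0.05} = 1.645.
Power = P(Z > 1.645 − δ) = Φ(1.404) = 0.9198.

Power ≈ 0.920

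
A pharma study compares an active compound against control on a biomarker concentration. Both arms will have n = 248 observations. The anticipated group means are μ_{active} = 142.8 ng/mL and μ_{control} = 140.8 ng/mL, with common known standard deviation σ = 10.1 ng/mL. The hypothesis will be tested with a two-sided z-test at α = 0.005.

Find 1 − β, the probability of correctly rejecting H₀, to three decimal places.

Standardized effect: d = |μ_{active} − μ_{control}| / σ = |142.8 − 140.8| / 10.1 = 0.1980
Noncentrality parameter: λ = d·√(n/2) = 0.1980 × √(248/2) = 2.2051
Two-sided α = 0.005 → critical value z_{0.0025} = 2.807.
Power = Φ(λ − 2.807) + Φ(−λ − 2.807) = Φ(-0.602) + Φ(-5.012) = 0.2736 + 0.0000 = 0.2736.

Power ≈ 0.274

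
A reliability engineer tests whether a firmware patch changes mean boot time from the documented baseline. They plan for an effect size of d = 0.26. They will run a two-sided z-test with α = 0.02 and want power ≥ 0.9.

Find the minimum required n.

For power 0.9 need Φ(δ − z_{0.01}) = 0.9, so δ = z_{0.01} + z_{0.10} = 2.326 + 1.282 = 3.608.
(Ignoring the negligible lower-tail rejection probability gives the usual closed-form inversion.)
δ = d·√n ⇒ n = (δ/d)² = (3.608 / 0.26)² = 192.56.
Rounding up, n = 193.

n = 193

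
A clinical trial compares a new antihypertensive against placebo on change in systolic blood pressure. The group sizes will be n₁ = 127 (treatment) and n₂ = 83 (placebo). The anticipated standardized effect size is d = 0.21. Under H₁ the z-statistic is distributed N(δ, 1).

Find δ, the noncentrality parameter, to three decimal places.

δ = d / √(1/n₁ + 1/n₂) = 0.21 / √(1/127 + 1/83) = 1.4878

δ ≈ 1.488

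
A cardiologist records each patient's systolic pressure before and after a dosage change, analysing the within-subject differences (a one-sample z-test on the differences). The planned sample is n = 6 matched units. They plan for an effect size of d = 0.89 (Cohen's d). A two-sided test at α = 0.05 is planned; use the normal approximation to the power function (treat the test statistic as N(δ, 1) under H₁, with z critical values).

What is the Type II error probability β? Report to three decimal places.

β ≈ 0.413

Noncentrality parameter: δ = d·√n = 0.89 × √6 = 2.1800
Two-sided α = 0.05 → critical value z_{0.025} = 1.960.
Power = Φ(δ − 1.960) + Φ(−δ − 1.960) = Φ(0.220) + Φ(-4.140) = 0.5871 + 0.0000 = 0.5871.
Type II error: β = 1 − power = 1 − 0.5871 = 0.4129.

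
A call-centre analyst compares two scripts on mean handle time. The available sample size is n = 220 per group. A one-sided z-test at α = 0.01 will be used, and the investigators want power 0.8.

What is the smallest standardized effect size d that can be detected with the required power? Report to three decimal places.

d ≈ 0.302

Need Φ(δ − 2.326) = 0.8, so δ = 2.326 + 0.842 = 3.168.
δ = d·√(n/2) ⇒ d = δ/√(n/2) = 3.168/√(220/2) = 0.3021.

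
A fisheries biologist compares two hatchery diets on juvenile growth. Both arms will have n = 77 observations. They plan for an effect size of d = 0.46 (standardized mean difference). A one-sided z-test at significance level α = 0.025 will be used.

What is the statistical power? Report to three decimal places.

Power ≈ 0.814

Noncentrality parameter: δ = d·√(n/2) = 0.46 × √(77/2) = 2.8542
One-sided α = 0.025 → critical value z_{0.025} = 1.960.
Power = P(Z > 1.960 − δ) = Φ(0.894) = 0.8144.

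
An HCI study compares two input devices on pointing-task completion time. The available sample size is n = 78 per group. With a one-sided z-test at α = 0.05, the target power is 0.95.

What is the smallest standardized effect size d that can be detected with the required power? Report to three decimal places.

d ≈ 0.527

Need Φ(δ − 1.645) = 0.95, so δ = 1.645 + 1.645 = 3.290.
δ = d·√(n/2) ⇒ d = δ/√(n/2) = 3.290/√(78/2) = 0.5268.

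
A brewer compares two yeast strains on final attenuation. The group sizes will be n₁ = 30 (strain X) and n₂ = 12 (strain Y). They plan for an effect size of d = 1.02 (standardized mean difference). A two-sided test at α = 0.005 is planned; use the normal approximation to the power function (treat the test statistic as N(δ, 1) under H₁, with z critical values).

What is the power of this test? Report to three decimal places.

Power ≈ 0.571

Noncentrality parameter: λ = d / √(1/n₁ + 1/n₂) = 1.02 / √(1/30 + 1/12) = 2.9863
Critical value for a two-sided test at α = 0.005: z_{α/2} = 2.807.
Power = Φ(λ − 2.807) + Φ(−λ − 2.807) = Φ(0.179) + Φ(-5.793) = 0.5711 + 0.0000 = 0.5711.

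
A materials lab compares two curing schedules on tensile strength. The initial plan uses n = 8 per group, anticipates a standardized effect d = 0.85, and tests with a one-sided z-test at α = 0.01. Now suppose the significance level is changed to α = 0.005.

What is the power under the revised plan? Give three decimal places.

Power ≈ 0.191

δ = d·√(n/2) = 0.85 × √(8/2) = 1.7000 (unchanged). New critical value: z_{0.005} = 2.576.
Revised power = P(Z > 2.576 − δ) = Φ(-0.876) = 0.1906.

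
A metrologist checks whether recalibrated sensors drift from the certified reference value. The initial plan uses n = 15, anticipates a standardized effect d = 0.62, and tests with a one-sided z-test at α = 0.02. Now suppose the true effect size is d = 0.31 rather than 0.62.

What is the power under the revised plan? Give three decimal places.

With d = 0.31: δ = d·√n = 0.31 × √15 = 1.2006. Critical value z_{0.02} = 2.054.
Revised power = Φ(δ − 2.054) = Φ(-0.853) = 0.1968.

Power ≈ 0.197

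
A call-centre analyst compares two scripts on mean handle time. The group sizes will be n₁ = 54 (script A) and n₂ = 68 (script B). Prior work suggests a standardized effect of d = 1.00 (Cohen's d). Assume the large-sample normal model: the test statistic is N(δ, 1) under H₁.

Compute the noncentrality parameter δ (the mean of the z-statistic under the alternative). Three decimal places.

δ = d / √(1/n₁ + 1/n₂) = 1.00 / √(1/54 + 1/68) = 5.4862

δ ≈ 5.486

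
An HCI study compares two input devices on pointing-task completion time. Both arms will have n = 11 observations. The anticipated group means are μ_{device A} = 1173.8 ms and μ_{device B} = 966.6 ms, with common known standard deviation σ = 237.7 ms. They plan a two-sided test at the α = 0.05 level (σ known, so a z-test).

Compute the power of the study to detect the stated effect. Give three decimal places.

Power ≈ 0.534

Standardized effect: d = |μ_{device A} − μ_{device B}| / σ = |1173.8 − 966.6| / 237.7 = 0.8717
Noncentrality parameter: δ = d·√(n/2) = 0.8717 × √(11/2) = 2.0443
Critical value for a two-sided test at α = 0.05: z_{α/2} = 1.960.
Power = Φ(δ − 1.960) + Φ(−δ − 1.960) = Φ(0.084) + Φ(-4.004) = 0.5336 + 0.0000 = 0.5336.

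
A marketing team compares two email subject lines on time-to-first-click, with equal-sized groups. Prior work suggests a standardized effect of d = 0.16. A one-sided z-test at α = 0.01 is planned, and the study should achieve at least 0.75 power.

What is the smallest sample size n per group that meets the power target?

n = 704 per group

Set Φ(δ − 2.326) = 0.75; then δ − 2.326 = Φ⁻¹(0.75) = 0.674, giving δ = 3.001.
δ = d·√(n/2) ⇒ n = 2(δ/d)² = 2 × (3.001 / 0.16)² = 703.52.
Round up to the next whole unit.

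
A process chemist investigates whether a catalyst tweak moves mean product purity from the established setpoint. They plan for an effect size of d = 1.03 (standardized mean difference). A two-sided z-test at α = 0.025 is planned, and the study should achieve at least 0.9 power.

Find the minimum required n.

n = 12

For power 0.9 need Φ(δ − z_{0.0125}) = 0.9, so δ = z_{0.0125} + z_{0.10} = 2.241 + 1.282 = 3.523.
(Ignoring the negligible lower-tail rejection probability gives the usual closed-form inversion.)
δ = d·√n ⇒ n = (δ/d)² = (3.523 / 1.03)² = 11.70.
Round up to the next whole unit.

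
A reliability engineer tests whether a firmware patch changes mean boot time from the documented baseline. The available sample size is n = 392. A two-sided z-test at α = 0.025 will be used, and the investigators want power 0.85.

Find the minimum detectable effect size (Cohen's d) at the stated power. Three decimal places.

d ≈ 0.166

Required noncentrality: δ = z_{0.0125} + z_{0.15} = 2.241 + 1.036 = 3.278.
(Lower-tail contribution to power is negligible for δ > 0.)
δ = d·√n ⇒ d = δ/√n = 3.278/√392 = 0.1656.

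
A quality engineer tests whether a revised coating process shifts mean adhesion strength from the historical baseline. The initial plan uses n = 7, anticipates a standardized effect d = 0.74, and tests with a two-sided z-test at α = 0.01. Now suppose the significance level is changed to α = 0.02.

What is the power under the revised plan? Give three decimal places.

δ = d·√n = 0.74 × √7 = 1.9579 (unchanged). New critical value: z_{0.01} = 2.326.
Revised power = Φ(δ − 2.326) + Φ(−δ − 2.326) = Φ(-0.368) + Φ(-4.284) = 0.3563 + 0.0000 = 0.3563.

Power ≈ 0.356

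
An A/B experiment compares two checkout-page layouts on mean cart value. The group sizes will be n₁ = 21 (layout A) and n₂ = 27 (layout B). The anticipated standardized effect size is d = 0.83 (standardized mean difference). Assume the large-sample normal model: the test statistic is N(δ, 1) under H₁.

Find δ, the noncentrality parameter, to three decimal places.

δ = d / √(1/n₁ + 1/n₂) = 0.83 / √(1/21 + 1/27) = 2.8527

δ ≈ 2.853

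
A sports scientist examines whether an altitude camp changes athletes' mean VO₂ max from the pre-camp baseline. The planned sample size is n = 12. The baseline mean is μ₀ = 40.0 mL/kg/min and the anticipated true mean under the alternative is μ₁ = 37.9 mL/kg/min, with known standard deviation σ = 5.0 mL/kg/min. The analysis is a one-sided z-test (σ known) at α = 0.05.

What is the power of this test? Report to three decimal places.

Standardized effect: d = |μ₁ − μ₀| / σ = |37.9 − 40.0| / 5.0 = 0.4200
Noncentrality parameter: δ = d·√n = 0.4200 × √12 = 1.4549
One-sided α = 0.05 → critical value z_{0.05} = 1.645.
Power = P(Z > 1.645 − δ) = Φ(-0.190) = 0.4247.

Power ≈ 0.425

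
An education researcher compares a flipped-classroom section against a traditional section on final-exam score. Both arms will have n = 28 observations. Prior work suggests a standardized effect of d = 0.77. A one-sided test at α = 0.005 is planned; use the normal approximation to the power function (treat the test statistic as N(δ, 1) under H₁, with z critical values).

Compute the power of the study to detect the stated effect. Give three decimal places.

Noncentrality parameter: δ = d·√(n/2) = 0.77 × √(28/2) = 2.8811
Critical value for a one-sided test at α = 0.005: z_α = 2.576.
Power = Φ(δ − 2.576) = Φ(0.305) = 0.6199.

Power ≈ 0.620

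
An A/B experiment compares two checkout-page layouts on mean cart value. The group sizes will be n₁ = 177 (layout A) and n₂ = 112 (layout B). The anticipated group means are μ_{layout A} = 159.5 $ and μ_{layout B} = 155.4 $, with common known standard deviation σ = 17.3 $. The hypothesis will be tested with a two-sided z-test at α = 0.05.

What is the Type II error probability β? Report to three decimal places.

Standardized effect: d = |μ_{layout A} − μ_{layout B}| / σ = |159.5 − 155.4| / 17.3 = 0.2370
Noncentrality parameter: δ = d / √(1/n₁ + 1/n₂) = 0.2370 / √(1/177 + 1/112) = 1.9628
Critical value for a two-sided test at α = 0.05: z_{α/2} = 1.960.
Power = Φ(δ − 1.960) + Φ(−δ − 1.960) = Φ(0.003) + Φ(-3.923) = 0.5011 + 0.0000 = 0.5012.
Type II error: β = 1 − power = 1 − 0.5012 = 0.4988.

β ≈ 0.499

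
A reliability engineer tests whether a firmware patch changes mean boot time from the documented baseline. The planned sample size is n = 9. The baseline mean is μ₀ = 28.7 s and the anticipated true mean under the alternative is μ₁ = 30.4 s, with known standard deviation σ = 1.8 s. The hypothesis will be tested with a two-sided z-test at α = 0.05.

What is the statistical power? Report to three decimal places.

Power ≈ 0.809

Standardized effect: d = |μ₁ − μ₀| / σ = |30.4 − 28.7| / 1.8 = 0.9444
Noncentrality parameter: δ = d·√n = 0.9444 × √9 = 2.8333
Critical value for a two-sided test at α = 0.05: z_{α/2} = 1.960.
Power = Φ(δ − 1.960) + Φ(−δ − 1.960) = Φ(0.873) + Φ(-4.793) = 0.8088 + 0.0000 = 0.8088.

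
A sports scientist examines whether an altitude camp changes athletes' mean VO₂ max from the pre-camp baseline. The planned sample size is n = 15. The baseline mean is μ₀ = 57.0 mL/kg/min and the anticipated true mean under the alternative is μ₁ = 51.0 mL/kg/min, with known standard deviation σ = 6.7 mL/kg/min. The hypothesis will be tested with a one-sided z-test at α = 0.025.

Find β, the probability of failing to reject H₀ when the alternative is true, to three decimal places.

β ≈ 0.066

Standardized effect: d = |μ₁ − μ₀| / σ = |51.0 − 57.0| / 6.7 = 0.8955
Noncentrality parameter: δ = d·√n = 0.8955 × √15 = 3.4683
One-sided α = 0.025 → critical value z_{0.025} = 1.960.
Power = Φ(δ − 1.960) = Φ(1.508) = 0.9343.
Type II error: β = 1 − power = 1 − 0.9343 = 0.0657.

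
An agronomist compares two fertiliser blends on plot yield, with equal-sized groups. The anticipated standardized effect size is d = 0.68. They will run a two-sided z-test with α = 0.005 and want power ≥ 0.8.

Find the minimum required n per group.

n = 58 per group

Set Φ(δ − 2.807) = 0.8; then δ − 2.807 = Φ⁻¹(0.8) = 0.842, giving δ = 3.649.
(Ignoring the negligible lower-tail rejection probability gives the usual closed-form inversion.)
δ = d·√(n/2) ⇒ n = 2(δ/d)² = 2 × (3.649 / 0.68)² = 57.58.
Round up to the next whole unit.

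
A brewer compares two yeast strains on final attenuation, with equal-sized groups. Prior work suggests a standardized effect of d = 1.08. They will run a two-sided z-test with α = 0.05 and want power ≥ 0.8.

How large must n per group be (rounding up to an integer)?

Set Φ(δ − 1.960) = 0.8; then δ − 1.960 = Φ⁻¹(0.8) = 0.842, giving δ = 2.802.
(The Φ(−δ − z_{α/2}) term is vanishingly small for δ > 0 and is dropped in the standard sample-size formula.)
δ = d·√(n/2) ⇒ n = 2(δ/d)² = 2 × (2.802 / 1.08)² = 13.46.
Rounding up, n = 14 per group.

n = 14 per group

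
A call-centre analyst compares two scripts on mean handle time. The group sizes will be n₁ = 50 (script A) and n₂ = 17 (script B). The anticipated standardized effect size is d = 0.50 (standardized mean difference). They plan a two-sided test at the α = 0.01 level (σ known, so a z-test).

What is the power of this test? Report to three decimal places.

Noncentrality parameter: λ = d / √(1/n₁ + 1/n₂) = 0.50 / √(1/50 + 1/17) = 1.7809
Critical value for a two-sided test at α = 0.01: z_{α/2} = 2.576.
Power = Φ(λ − 2.576) + Φ(−λ − 2.576) = Φ(-0.795) + Φ(-4.357) = 0.2133 + 0.0000 = 0.2133.

Power ≈ 0.213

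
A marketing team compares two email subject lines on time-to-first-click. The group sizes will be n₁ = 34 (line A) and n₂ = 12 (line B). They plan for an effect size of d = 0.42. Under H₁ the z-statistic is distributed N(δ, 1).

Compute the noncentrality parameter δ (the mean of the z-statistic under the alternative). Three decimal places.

The noncentrality parameter scales effect size by the design's sample-size factor: δ = d / √(1/n₁ + 1/n₂) = 0.42 / √(1/34 + 1/12) = 1.2508

δ ≈ 1.251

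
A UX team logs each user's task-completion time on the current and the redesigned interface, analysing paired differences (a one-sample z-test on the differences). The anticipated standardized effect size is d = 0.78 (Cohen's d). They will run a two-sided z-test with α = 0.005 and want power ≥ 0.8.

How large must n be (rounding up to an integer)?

Set Φ(δ − 2.807) = 0.8; then δ − 2.807 = Φ⁻¹(0.8) = 0.842, giving δ = 3.649.
(The Φ(−δ − z_{α/2}) term is vanishingly small for δ > 0 and is dropped in the standard sample-size formula.)
δ = d·√n ⇒ n = (δ/d)² = (3.649 / 0.78)² = 21.88.
Rounding up, n = 22.

n = 22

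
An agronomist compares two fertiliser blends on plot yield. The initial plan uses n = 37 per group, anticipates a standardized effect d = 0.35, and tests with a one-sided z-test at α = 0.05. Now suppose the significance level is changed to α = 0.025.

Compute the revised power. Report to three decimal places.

δ = d·√(n/2) = 0.35 × √(37/2) = 1.5054 (unchanged). New critical value: z_{0.025} = 1.960.
Revised power = Φ(δ − 1.960) = Φ(-0.455) = 0.3247.

Power ≈ 0.325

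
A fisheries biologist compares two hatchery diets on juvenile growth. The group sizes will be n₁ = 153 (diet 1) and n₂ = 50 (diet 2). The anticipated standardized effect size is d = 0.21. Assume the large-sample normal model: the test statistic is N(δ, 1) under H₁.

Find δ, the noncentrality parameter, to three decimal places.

δ = d / √(1/n₁ + 1/n₂) = 0.21 / √(1/153 + 1/50) = 1.2891

δ ≈ 1.289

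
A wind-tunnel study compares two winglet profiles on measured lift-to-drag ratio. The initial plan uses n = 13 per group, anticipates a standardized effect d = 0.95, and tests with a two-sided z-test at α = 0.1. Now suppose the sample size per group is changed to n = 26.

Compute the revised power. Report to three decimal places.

Power ≈ 0.962

With n = 26 per group: δ = d·√(n/2) = 0.95 × √(26/2) = 3.4253. Critical value z_{0.05} = 1.645.
Revised power = Φ(δ − 1.645) + Φ(−δ − 1.645) = Φ(1.780) + Φ(-5.070) = 0.9625 + 0.0000 = 0.9625.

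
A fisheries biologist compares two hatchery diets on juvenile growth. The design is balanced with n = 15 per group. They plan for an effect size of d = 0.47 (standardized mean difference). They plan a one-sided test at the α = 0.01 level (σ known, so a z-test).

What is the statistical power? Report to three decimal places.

Power ≈ 0.149

Noncentrality parameter: δ = d·√(n/2) = 0.47 × √(15/2) = 1.2871
One-sided α = 0.01 → critical value z_{0.01} = 2.326.
Power = P(Z > 2.326 − δ) = Φ(-1.039) = 0.1494.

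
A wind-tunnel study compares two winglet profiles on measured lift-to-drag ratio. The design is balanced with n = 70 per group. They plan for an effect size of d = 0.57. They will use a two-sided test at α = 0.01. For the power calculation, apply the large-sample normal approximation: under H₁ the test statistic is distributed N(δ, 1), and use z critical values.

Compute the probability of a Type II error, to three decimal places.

β ≈ 0.213

Noncentrality parameter: δ = d·√(n/2) = 0.57 × √(70/2) = 3.3722
Critical value for a two-sided test at α = 0.01: z_{α/2} = 2.576.
Power = Φ(δ − 2.576) + Φ(−δ − 2.576) = Φ(0.796) + Φ(-5.948) = 0.7871 + 0.0000 = 0.7871.
Type II error: β = 1 − power = 1 − 0.7871 = 0.2129.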